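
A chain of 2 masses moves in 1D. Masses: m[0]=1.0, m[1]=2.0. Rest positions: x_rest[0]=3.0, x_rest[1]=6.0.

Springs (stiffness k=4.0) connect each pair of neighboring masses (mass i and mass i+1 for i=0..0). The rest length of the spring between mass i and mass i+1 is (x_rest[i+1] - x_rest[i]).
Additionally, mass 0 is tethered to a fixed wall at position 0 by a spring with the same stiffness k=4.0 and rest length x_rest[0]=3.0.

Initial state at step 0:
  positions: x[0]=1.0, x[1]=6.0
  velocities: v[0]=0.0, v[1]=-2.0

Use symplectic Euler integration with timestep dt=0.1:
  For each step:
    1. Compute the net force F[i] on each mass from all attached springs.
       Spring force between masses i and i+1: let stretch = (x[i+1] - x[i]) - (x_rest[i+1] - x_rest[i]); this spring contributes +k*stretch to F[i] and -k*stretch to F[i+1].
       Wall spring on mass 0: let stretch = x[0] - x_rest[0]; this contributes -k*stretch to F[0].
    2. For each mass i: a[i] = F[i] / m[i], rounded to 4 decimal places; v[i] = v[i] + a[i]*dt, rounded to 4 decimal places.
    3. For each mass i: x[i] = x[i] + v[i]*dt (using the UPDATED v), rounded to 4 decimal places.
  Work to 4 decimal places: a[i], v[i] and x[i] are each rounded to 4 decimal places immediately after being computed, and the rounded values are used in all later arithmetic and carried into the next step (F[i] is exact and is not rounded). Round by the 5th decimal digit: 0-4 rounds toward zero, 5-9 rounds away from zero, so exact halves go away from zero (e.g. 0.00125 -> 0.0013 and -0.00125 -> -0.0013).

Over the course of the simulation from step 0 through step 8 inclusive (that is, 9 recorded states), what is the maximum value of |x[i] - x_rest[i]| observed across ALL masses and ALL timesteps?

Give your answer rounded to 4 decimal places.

Answer: 2.0723

Derivation:
Step 0: x=[1.0000 6.0000] v=[0.0000 -2.0000]
Step 1: x=[1.1600 5.7600] v=[1.6000 -2.4000]
Step 2: x=[1.4576 5.4880] v=[2.9760 -2.7200]
Step 3: x=[1.8581 5.1954] v=[4.0051 -2.9261]
Step 4: x=[2.3178 4.8960] v=[4.5968 -2.9936]
Step 5: x=[2.7879 4.6051] v=[4.7010 -2.9092]
Step 6: x=[3.2192 4.3378] v=[4.3127 -2.6726]
Step 7: x=[3.5665 4.1082] v=[3.4725 -2.2963]
Step 8: x=[3.7928 3.9277] v=[2.2626 -1.8046]
Max displacement = 2.0723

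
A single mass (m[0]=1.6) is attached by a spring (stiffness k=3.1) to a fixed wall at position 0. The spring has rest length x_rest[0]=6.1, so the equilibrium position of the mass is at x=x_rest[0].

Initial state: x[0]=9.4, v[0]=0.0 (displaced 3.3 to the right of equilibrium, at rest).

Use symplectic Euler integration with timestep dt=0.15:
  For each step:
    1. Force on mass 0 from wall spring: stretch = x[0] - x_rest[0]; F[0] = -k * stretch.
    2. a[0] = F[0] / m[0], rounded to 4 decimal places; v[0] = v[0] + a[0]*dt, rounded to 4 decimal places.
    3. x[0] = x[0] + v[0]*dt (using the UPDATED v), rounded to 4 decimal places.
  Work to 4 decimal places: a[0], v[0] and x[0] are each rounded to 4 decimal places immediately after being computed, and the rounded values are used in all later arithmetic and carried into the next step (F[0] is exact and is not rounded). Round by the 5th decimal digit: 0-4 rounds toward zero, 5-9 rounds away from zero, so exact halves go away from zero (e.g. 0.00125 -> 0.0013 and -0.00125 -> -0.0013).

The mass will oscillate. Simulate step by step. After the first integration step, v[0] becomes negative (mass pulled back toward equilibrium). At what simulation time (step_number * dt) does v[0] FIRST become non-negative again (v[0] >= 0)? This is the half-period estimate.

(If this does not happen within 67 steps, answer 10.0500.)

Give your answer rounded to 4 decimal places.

Answer: 2.4000

Derivation:
Step 0: x=[9.4000] v=[0.0000]
Step 1: x=[9.2561] v=[-0.9591]
Step 2: x=[8.9747] v=[-1.8763]
Step 3: x=[8.5679] v=[-2.7118]
Step 4: x=[8.0536] v=[-3.4290]
Step 5: x=[7.4541] v=[-3.9968]
Step 6: x=[6.7956] v=[-4.3903]
Step 7: x=[6.1067] v=[-4.5925]
Step 8: x=[5.4175] v=[-4.5945]
Step 9: x=[4.7581] v=[-4.3962]
Step 10: x=[4.1572] v=[-4.0062]
Step 11: x=[3.6410] v=[-3.4416]
Step 12: x=[3.2320] v=[-2.7270]
Step 13: x=[2.9480] v=[-1.8935]
Step 14: x=[2.8014] v=[-0.9775]
Step 15: x=[2.7986] v=[-0.0189]
Step 16: x=[2.9397] v=[0.9406]
First v>=0 after going negative at step 16, time=2.4000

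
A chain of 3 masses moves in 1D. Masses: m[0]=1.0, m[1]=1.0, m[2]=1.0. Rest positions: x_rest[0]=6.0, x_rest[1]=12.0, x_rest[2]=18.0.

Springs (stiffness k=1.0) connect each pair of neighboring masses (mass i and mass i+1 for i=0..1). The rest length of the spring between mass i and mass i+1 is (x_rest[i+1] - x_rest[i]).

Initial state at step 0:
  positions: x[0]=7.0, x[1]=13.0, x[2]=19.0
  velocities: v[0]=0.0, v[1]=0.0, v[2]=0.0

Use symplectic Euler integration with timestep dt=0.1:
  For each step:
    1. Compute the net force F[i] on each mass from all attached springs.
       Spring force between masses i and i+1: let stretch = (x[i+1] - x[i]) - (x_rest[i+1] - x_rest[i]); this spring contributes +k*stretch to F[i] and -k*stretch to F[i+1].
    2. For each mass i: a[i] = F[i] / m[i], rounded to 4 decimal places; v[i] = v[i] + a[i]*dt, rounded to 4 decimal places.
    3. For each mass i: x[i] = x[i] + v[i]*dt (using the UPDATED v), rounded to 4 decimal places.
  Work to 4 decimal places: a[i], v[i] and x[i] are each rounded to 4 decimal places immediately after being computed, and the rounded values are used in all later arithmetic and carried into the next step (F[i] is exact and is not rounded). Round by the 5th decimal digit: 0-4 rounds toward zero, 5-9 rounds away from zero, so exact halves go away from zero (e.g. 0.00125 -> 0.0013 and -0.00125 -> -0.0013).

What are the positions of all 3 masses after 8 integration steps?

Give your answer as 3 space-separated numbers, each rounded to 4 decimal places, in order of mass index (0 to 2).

Step 0: x=[7.0000 13.0000 19.0000] v=[0.0000 0.0000 0.0000]
Step 1: x=[7.0000 13.0000 19.0000] v=[0.0000 0.0000 0.0000]
Step 2: x=[7.0000 13.0000 19.0000] v=[0.0000 0.0000 0.0000]
Step 3: x=[7.0000 13.0000 19.0000] v=[0.0000 0.0000 0.0000]
Step 4: x=[7.0000 13.0000 19.0000] v=[0.0000 0.0000 0.0000]
Step 5: x=[7.0000 13.0000 19.0000] v=[0.0000 0.0000 0.0000]
Step 6: x=[7.0000 13.0000 19.0000] v=[0.0000 0.0000 0.0000]
Step 7: x=[7.0000 13.0000 19.0000] v=[0.0000 0.0000 0.0000]
Step 8: x=[7.0000 13.0000 19.0000] v=[0.0000 0.0000 0.0000]

Answer: 7.0000 13.0000 19.0000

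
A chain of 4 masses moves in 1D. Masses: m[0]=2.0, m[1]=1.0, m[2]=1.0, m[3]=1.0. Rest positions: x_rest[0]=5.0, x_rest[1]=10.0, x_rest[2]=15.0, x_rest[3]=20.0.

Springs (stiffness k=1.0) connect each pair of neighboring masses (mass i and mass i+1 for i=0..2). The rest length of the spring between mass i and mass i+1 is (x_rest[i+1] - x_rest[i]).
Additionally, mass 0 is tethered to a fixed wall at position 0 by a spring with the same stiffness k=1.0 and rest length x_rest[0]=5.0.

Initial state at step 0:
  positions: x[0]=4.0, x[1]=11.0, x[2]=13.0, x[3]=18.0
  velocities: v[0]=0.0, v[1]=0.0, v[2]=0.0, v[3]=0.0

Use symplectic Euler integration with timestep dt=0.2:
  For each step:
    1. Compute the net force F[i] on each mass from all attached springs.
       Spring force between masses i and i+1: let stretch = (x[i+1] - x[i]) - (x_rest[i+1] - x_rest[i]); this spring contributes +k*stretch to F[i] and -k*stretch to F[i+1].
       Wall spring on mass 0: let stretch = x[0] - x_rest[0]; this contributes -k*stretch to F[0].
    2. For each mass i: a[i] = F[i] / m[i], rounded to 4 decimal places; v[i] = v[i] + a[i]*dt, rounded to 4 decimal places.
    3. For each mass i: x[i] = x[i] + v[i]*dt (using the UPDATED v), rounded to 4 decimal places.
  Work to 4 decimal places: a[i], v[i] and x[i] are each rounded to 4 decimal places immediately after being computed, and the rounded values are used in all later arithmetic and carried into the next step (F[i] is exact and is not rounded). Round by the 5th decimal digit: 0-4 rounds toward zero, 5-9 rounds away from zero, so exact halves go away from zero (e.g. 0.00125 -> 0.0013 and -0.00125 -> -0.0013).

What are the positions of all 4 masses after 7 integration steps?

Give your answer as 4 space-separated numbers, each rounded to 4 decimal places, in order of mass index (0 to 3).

Answer: 5.0115 7.7875 14.6184 18.4381

Derivation:
Step 0: x=[4.0000 11.0000 13.0000 18.0000] v=[0.0000 0.0000 0.0000 0.0000]
Step 1: x=[4.0600 10.8000 13.1200 18.0000] v=[0.3000 -1.0000 0.6000 0.0000]
Step 2: x=[4.1736 10.4232 13.3424 18.0048] v=[0.5680 -1.8840 1.1120 0.0240]
Step 3: x=[4.3287 9.9132 13.6345 18.0231] v=[0.7756 -2.5501 1.4606 0.0915]
Step 4: x=[4.5089 9.3287 13.9533 18.0659] v=[0.9012 -2.9227 1.5941 0.2138]
Step 5: x=[4.6954 8.7364 14.2516 18.1442] v=[0.9323 -2.9617 1.4917 0.3913]
Step 6: x=[4.8688 8.2030 14.4850 18.2668] v=[0.8669 -2.6669 1.1672 0.6128]
Step 7: x=[5.0115 7.7875 14.6184 18.4381] v=[0.7134 -2.0773 0.6672 0.8564]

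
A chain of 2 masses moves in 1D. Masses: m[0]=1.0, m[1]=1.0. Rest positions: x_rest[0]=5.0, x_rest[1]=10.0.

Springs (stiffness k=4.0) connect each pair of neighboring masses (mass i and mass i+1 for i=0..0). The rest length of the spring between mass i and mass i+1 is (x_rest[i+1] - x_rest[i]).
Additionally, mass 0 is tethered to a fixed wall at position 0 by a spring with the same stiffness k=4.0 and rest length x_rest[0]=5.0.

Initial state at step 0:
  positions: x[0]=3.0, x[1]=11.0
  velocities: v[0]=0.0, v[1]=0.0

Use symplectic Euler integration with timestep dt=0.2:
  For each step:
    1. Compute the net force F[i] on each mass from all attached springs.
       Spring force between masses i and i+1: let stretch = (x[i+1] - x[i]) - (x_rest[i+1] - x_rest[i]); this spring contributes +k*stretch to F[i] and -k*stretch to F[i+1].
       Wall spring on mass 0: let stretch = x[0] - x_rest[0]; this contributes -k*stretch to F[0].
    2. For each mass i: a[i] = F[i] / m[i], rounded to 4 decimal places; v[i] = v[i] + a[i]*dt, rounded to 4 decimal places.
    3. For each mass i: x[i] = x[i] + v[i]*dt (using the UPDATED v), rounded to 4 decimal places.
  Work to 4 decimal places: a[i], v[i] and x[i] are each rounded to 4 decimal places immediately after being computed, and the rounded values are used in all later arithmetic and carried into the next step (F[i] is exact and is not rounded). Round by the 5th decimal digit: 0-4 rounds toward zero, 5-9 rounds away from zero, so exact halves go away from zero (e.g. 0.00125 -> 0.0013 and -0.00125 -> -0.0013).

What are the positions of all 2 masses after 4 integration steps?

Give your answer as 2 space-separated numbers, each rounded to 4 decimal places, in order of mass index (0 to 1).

Step 0: x=[3.0000 11.0000] v=[0.0000 0.0000]
Step 1: x=[3.8000 10.5200] v=[4.0000 -2.4000]
Step 2: x=[5.0672 9.7648] v=[6.3360 -3.7760]
Step 3: x=[6.2753 9.0580] v=[6.0403 -3.5341]
Step 4: x=[6.9245 8.7059] v=[3.2462 -1.7603]

Answer: 6.9245 8.7059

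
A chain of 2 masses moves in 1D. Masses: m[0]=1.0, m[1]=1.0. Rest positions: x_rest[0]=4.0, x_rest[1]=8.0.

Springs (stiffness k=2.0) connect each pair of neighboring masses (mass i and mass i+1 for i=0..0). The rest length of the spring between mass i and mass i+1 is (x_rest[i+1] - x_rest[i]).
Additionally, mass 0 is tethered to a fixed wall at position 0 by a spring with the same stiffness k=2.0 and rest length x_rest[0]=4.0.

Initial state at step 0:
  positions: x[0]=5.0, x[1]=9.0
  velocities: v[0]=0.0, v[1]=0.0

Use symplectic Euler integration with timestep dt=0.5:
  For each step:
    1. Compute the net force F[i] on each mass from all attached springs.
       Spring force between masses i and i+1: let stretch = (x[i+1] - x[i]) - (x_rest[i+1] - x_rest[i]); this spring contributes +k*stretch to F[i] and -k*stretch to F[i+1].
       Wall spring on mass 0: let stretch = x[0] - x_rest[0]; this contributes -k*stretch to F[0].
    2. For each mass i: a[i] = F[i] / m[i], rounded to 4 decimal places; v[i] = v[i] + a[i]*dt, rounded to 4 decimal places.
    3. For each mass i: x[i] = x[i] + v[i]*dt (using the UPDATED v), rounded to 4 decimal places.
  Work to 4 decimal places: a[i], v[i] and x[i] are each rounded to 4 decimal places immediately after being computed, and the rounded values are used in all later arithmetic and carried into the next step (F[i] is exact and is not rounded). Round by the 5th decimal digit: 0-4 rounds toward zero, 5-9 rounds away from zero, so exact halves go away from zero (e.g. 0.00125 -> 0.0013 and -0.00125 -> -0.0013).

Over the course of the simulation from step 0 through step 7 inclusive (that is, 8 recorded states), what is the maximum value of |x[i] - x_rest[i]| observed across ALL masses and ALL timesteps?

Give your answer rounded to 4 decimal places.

Answer: 1.1406

Derivation:
Step 0: x=[5.0000 9.0000] v=[0.0000 0.0000]
Step 1: x=[4.5000 9.0000] v=[-1.0000 0.0000]
Step 2: x=[4.0000 8.7500] v=[-1.0000 -0.5000]
Step 3: x=[3.8750 8.1250] v=[-0.2500 -1.2500]
Step 4: x=[3.9375 7.3750] v=[0.1250 -1.5000]
Step 5: x=[3.7500 6.9063] v=[-0.3750 -0.9375]
Step 6: x=[3.2657 6.8594] v=[-0.9687 -0.0938]
Step 7: x=[2.9454 7.0157] v=[-0.6407 0.3125]
Max displacement = 1.1406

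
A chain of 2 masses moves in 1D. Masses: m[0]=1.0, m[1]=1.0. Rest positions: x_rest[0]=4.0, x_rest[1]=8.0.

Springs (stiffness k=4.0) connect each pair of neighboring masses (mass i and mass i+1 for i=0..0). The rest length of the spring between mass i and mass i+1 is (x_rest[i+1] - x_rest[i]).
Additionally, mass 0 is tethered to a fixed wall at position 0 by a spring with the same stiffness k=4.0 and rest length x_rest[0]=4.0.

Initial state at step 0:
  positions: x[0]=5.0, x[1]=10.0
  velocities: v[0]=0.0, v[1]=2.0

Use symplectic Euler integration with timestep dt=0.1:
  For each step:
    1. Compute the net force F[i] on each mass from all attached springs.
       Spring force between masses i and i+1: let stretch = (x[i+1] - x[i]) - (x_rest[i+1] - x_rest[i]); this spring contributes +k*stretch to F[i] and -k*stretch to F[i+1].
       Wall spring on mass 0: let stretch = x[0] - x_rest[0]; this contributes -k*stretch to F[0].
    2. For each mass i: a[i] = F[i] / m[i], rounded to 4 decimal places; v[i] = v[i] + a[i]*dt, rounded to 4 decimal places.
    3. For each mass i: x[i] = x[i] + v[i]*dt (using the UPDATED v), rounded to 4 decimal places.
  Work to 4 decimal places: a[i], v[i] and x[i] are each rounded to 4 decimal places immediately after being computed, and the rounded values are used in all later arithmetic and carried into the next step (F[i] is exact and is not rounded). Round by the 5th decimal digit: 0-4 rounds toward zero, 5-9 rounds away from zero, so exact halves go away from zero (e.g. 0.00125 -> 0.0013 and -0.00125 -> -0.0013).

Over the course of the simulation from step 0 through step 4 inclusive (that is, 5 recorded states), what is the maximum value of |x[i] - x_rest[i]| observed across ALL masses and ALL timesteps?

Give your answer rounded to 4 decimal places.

Step 0: x=[5.0000 10.0000] v=[0.0000 2.0000]
Step 1: x=[5.0000 10.1600] v=[0.0000 1.6000]
Step 2: x=[5.0064 10.2736] v=[0.0640 1.1360]
Step 3: x=[5.0232 10.3365] v=[0.1683 0.6291]
Step 4: x=[5.0516 10.3469] v=[0.2843 0.1038]
Max displacement = 2.3469

Answer: 2.3469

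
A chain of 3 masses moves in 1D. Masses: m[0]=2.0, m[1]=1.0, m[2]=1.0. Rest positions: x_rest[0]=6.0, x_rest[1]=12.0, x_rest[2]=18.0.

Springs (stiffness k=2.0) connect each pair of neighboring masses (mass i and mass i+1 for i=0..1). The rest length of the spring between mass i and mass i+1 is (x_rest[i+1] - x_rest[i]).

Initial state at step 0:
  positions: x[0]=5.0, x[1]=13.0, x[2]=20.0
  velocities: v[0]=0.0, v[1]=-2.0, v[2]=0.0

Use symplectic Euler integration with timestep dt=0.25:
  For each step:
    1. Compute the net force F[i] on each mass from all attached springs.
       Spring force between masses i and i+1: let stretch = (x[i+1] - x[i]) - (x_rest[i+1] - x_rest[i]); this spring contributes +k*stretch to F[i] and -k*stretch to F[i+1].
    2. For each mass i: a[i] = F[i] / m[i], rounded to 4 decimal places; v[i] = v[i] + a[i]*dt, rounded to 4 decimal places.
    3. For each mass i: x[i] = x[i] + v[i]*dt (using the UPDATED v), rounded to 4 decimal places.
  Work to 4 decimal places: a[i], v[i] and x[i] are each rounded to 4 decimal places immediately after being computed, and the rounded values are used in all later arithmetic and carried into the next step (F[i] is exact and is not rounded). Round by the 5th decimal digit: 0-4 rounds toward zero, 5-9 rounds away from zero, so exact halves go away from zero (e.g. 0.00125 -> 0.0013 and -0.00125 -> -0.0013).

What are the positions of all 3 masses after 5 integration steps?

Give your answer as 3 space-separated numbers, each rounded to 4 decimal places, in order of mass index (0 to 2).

Answer: 5.9582 11.1855 17.3984

Derivation:
Step 0: x=[5.0000 13.0000 20.0000] v=[0.0000 -2.0000 0.0000]
Step 1: x=[5.1250 12.3750 19.8750] v=[0.5000 -2.5000 -0.5000]
Step 2: x=[5.3281 11.7813 19.5625] v=[0.8125 -2.3750 -1.2500]
Step 3: x=[5.5596 11.3536 19.0274] v=[0.9258 -1.7110 -2.1406]
Step 4: x=[5.7782 11.1608 18.2830] v=[0.8743 -0.7711 -2.9775]
Step 5: x=[5.9582 11.1855 17.3984] v=[0.7200 0.0987 -3.5386]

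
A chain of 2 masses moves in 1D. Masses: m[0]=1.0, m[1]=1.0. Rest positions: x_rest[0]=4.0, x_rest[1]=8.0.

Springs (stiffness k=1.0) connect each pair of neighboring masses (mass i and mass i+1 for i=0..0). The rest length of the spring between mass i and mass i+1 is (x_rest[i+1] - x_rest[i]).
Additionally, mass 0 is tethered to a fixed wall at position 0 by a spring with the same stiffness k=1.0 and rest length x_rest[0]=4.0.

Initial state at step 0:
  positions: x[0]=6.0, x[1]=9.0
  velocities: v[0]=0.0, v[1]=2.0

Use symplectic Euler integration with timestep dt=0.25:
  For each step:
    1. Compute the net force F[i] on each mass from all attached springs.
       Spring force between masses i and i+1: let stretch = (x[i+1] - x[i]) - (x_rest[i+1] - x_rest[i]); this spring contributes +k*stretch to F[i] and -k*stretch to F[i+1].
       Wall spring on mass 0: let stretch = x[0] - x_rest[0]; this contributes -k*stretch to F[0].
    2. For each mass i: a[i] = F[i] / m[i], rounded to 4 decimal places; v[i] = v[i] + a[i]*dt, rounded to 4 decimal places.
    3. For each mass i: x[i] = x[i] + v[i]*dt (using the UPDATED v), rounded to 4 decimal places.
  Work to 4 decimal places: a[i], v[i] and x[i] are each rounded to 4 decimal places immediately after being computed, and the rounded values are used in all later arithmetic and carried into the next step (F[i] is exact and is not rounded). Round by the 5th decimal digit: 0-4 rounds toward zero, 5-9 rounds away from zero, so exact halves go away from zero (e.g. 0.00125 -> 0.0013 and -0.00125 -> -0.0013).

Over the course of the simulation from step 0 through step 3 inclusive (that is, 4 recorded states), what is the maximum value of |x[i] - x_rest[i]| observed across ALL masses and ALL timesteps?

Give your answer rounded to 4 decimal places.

Answer: 2.6785

Derivation:
Step 0: x=[6.0000 9.0000] v=[0.0000 2.0000]
Step 1: x=[5.8125 9.5625] v=[-0.7500 2.2500]
Step 2: x=[5.4961 10.1406] v=[-1.2656 2.3125]
Step 3: x=[5.1265 10.6785] v=[-1.4785 2.1514]
Max displacement = 2.6785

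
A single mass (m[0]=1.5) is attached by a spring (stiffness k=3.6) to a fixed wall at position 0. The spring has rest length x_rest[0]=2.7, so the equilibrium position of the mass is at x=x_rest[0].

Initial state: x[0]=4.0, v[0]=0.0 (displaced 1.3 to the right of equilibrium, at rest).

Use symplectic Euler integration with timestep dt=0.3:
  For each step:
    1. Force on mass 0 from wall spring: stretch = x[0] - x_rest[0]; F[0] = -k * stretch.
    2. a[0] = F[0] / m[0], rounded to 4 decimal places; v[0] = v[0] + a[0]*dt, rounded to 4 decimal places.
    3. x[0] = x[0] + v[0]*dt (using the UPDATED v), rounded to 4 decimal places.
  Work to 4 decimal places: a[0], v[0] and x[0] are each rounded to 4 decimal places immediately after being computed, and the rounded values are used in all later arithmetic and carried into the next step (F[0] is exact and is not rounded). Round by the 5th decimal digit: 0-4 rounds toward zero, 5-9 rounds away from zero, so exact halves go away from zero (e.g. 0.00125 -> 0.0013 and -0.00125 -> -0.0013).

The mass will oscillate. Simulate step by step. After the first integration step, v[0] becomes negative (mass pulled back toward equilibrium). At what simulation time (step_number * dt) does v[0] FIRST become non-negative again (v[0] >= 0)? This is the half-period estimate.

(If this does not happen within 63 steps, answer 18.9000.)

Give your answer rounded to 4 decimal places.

Step 0: x=[4.0000] v=[0.0000]
Step 1: x=[3.7192] v=[-0.9360]
Step 2: x=[3.2183] v=[-1.6698]
Step 3: x=[2.6054] v=[-2.0430]
Step 4: x=[2.0129] v=[-1.9749]
Step 5: x=[1.5688] v=[-1.4802]
Step 6: x=[1.3691] v=[-0.6657]
Step 7: x=[1.4569] v=[0.2926]
First v>=0 after going negative at step 7, time=2.1000

Answer: 2.1000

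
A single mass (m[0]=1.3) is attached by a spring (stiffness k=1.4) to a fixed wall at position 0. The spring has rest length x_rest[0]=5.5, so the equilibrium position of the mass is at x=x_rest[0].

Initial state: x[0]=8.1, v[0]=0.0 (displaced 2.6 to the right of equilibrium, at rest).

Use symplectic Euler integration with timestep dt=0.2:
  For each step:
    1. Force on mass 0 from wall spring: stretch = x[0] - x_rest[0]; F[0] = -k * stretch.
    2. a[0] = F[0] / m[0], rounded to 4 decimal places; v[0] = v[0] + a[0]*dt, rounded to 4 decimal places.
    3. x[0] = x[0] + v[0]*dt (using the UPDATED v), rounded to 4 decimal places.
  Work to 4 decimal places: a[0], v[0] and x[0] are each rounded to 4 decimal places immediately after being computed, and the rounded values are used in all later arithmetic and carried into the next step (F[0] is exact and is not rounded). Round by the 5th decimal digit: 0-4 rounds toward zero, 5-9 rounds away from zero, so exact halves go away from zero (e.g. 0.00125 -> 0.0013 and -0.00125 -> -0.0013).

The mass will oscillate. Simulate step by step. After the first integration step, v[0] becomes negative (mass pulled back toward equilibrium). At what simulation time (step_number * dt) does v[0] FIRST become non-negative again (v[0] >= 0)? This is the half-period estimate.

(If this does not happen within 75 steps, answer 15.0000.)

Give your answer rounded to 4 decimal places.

Step 0: x=[8.1000] v=[0.0000]
Step 1: x=[7.9880] v=[-0.5600]
Step 2: x=[7.7688] v=[-1.0959]
Step 3: x=[7.4519] v=[-1.5846]
Step 4: x=[7.0509] v=[-2.0050]
Step 5: x=[6.5831] v=[-2.3390]
Step 6: x=[6.0686] v=[-2.5723]
Step 7: x=[5.5296] v=[-2.6948]
Step 8: x=[4.9894] v=[-2.7012]
Step 9: x=[4.4712] v=[-2.5912]
Step 10: x=[3.9973] v=[-2.3696]
Step 11: x=[3.5881] v=[-2.0459]
Step 12: x=[3.2613] v=[-1.6341]
Step 13: x=[3.0309] v=[-1.1519]
Step 14: x=[2.9069] v=[-0.6201]
Step 15: x=[2.8946] v=[-0.0616]
Step 16: x=[2.9945] v=[0.4996]
First v>=0 after going negative at step 16, time=3.2000

Answer: 3.2000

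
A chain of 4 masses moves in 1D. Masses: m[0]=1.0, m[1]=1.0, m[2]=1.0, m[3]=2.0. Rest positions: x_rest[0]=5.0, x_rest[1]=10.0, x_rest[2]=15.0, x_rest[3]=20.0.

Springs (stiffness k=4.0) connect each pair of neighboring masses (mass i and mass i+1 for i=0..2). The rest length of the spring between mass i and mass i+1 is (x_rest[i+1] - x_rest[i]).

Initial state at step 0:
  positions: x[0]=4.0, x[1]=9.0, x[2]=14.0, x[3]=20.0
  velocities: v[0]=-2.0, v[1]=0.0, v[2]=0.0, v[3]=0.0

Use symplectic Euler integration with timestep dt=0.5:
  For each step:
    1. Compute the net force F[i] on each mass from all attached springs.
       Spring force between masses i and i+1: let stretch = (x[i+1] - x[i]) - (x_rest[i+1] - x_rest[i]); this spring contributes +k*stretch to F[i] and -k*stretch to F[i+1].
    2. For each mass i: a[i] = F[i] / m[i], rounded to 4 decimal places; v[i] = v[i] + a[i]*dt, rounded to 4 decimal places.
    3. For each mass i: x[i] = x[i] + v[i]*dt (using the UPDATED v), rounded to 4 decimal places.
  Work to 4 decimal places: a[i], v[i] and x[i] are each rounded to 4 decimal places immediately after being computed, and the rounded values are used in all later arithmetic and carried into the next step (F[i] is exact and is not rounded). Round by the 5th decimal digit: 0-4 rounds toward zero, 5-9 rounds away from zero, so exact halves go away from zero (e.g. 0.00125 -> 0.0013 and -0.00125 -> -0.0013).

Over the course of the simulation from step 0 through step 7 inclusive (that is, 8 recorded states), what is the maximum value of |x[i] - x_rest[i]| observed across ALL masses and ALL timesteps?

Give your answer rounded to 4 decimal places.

Step 0: x=[4.0000 9.0000 14.0000 20.0000] v=[-2.0000 0.0000 0.0000 0.0000]
Step 1: x=[3.0000 9.0000 15.0000 19.5000] v=[-2.0000 0.0000 2.0000 -1.0000]
Step 2: x=[3.0000 9.0000 14.5000 19.2500] v=[0.0000 0.0000 -1.0000 -0.5000]
Step 3: x=[4.0000 8.5000 13.2500 19.1250] v=[2.0000 -1.0000 -2.5000 -0.2500]
Step 4: x=[4.5000 8.2500 13.1250 18.5625] v=[1.0000 -0.5000 -0.2500 -1.1250]
Step 5: x=[3.7500 9.1250 13.5625 17.7813] v=[-1.5000 1.7500 0.8750 -1.5625]
Step 6: x=[3.3750 9.0625 13.7813 17.3907] v=[-0.7500 -0.1250 0.4376 -0.7813]
Step 7: x=[3.6875 8.0313 12.8907 17.6954] v=[0.6250 -2.0624 -1.7812 0.6093]
Max displacement = 2.6093

Answer: 2.6093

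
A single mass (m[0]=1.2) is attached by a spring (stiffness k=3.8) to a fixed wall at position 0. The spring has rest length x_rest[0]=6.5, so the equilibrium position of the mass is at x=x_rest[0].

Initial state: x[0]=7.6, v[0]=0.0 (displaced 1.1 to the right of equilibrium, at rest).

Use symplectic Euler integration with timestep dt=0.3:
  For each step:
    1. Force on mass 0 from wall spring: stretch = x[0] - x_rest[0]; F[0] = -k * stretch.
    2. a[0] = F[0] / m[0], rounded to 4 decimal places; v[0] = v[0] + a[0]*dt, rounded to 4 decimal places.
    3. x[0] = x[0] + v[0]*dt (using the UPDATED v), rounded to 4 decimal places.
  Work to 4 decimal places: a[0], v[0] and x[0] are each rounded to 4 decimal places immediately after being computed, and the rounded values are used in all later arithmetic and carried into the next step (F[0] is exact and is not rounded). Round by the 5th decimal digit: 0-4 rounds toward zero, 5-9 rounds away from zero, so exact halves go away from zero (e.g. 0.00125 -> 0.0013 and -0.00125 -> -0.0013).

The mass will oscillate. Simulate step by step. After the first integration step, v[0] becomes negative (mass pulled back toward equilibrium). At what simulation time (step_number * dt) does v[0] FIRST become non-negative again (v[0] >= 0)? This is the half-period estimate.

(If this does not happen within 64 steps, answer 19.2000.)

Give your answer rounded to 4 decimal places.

Step 0: x=[7.6000] v=[0.0000]
Step 1: x=[7.2865] v=[-1.0450]
Step 2: x=[6.7488] v=[-1.7922]
Step 3: x=[6.1402] v=[-2.0286]
Step 4: x=[5.6342] v=[-1.6868]
Step 5: x=[5.3749] v=[-0.8643]
Step 6: x=[5.4363] v=[0.2045]
First v>=0 after going negative at step 6, time=1.8000

Answer: 1.8000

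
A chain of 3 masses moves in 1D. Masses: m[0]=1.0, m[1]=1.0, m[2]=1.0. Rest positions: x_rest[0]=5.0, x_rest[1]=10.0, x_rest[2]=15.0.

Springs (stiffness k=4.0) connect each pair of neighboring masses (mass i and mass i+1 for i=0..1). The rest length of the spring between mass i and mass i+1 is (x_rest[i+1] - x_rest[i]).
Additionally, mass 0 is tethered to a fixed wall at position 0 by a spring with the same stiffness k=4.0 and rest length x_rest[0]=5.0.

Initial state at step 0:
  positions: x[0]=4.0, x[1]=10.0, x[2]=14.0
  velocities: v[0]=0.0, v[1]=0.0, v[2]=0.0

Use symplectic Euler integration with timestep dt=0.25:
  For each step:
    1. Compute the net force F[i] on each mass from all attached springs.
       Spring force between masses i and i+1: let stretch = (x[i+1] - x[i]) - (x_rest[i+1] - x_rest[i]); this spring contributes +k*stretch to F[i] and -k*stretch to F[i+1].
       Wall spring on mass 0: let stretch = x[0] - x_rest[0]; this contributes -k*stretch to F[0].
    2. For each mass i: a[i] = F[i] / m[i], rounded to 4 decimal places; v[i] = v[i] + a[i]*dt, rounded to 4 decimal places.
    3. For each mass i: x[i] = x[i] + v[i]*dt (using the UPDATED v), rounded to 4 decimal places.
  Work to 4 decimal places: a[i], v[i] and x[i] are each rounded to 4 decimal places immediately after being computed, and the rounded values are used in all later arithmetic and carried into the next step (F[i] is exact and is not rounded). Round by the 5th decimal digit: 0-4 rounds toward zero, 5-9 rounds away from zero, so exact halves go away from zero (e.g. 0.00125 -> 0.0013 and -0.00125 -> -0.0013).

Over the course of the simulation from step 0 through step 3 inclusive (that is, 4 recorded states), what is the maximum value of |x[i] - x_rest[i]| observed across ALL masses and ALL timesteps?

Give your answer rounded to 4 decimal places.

Answer: 1.1719

Derivation:
Step 0: x=[4.0000 10.0000 14.0000] v=[0.0000 0.0000 0.0000]
Step 1: x=[4.5000 9.5000 14.2500] v=[2.0000 -2.0000 1.0000]
Step 2: x=[5.1250 8.9375 14.5625] v=[2.5000 -2.2500 1.2500]
Step 3: x=[5.4219 8.8281 14.7188] v=[1.1875 -0.4375 0.6250]
Max displacement = 1.1719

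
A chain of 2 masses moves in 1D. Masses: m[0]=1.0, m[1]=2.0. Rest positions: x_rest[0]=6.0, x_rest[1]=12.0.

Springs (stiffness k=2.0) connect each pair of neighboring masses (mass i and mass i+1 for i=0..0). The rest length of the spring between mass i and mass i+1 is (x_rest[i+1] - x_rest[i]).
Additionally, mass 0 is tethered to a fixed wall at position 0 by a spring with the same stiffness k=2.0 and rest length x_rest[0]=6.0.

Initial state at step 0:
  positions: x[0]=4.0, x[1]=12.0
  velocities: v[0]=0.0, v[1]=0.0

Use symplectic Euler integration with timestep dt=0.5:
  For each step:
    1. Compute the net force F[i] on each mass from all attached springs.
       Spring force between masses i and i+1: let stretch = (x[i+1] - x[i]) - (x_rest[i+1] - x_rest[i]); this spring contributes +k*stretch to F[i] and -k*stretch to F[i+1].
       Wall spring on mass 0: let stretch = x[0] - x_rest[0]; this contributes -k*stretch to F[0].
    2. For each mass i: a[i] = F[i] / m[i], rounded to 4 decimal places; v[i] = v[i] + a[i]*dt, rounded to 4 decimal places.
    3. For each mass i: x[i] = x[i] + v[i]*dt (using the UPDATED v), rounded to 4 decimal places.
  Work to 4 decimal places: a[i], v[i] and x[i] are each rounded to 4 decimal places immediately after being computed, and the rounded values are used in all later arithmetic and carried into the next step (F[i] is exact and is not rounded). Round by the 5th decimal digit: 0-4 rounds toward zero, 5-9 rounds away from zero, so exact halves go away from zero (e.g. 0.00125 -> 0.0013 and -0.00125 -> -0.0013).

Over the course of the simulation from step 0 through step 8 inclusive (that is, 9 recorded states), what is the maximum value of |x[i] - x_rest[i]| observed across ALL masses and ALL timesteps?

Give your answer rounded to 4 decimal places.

Answer: 2.2828

Derivation:
Step 0: x=[4.0000 12.0000] v=[0.0000 0.0000]
Step 1: x=[6.0000 11.5000] v=[4.0000 -1.0000]
Step 2: x=[7.7500 11.1250] v=[3.5000 -0.7500]
Step 3: x=[7.3125 11.4063] v=[-0.8750 0.5625]
Step 4: x=[5.2657 12.1641] v=[-4.0937 1.5156]
Step 5: x=[4.0352 12.6973] v=[-2.4610 1.0664]
Step 6: x=[5.1182 12.5650] v=[2.1659 -0.2647]
Step 7: x=[7.3655 12.0710] v=[4.4945 -0.9881]
Step 8: x=[8.2828 11.9006] v=[1.8345 -0.3409]
Max displacement = 2.2828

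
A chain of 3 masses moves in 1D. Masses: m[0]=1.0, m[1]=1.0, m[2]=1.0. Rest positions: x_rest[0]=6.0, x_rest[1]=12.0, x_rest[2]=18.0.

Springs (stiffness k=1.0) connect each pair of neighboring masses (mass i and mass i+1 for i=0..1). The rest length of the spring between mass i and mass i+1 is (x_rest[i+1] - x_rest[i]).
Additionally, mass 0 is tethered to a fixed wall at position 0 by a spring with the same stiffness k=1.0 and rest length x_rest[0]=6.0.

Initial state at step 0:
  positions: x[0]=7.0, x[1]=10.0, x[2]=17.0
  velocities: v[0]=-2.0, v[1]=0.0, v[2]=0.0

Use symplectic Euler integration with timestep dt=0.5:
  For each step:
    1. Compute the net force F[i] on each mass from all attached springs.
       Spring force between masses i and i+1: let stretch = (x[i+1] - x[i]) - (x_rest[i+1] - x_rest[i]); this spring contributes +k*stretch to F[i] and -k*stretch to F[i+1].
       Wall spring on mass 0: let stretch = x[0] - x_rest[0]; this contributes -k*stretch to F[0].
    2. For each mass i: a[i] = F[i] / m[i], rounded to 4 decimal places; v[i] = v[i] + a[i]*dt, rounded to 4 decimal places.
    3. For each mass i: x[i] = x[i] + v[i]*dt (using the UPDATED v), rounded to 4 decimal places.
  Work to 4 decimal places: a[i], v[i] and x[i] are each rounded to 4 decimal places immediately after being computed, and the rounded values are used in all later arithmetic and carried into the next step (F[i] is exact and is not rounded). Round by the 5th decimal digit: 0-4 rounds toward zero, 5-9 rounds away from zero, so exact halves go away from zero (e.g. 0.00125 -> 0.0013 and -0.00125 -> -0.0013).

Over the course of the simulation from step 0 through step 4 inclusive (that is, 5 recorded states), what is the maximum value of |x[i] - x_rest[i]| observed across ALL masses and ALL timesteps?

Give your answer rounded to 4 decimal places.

Step 0: x=[7.0000 10.0000 17.0000] v=[-2.0000 0.0000 0.0000]
Step 1: x=[5.0000 11.0000 16.7500] v=[-4.0000 2.0000 -0.5000]
Step 2: x=[3.2500 11.9375 16.5625] v=[-3.5000 1.8750 -0.3750]
Step 3: x=[2.8594 11.8594 16.7188] v=[-0.7813 -0.1563 0.3125]
Step 4: x=[4.0039 10.7461 17.1602] v=[2.2890 -2.2266 0.8828]
Max displacement = 3.1406

Answer: 3.1406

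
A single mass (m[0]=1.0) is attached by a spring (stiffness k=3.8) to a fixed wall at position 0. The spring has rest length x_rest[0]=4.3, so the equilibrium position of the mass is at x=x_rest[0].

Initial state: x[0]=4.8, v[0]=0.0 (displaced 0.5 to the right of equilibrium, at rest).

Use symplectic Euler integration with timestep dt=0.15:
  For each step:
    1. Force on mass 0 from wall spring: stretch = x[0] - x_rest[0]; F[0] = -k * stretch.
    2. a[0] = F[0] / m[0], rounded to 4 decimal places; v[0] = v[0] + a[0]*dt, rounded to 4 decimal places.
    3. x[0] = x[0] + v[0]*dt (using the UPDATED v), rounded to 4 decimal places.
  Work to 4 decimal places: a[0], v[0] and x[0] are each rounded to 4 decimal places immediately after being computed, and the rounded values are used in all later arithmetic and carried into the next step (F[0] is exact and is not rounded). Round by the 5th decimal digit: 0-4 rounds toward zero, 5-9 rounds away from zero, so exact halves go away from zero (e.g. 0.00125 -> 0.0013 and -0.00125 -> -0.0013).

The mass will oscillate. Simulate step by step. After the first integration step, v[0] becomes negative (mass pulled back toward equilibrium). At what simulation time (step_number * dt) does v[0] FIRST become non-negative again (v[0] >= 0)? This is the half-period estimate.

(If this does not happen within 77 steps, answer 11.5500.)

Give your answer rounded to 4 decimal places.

Step 0: x=[4.8000] v=[0.0000]
Step 1: x=[4.7573] v=[-0.2850]
Step 2: x=[4.6754] v=[-0.5457]
Step 3: x=[4.5614] v=[-0.7597]
Step 4: x=[4.4251] v=[-0.9087]
Step 5: x=[4.2781] v=[-0.9800]
Step 6: x=[4.1330] v=[-0.9675]
Step 7: x=[4.0022] v=[-0.8723]
Step 8: x=[3.8968] v=[-0.7026]
Step 9: x=[3.8259] v=[-0.4728]
Step 10: x=[3.7955] v=[-0.2026]
Step 11: x=[3.8083] v=[0.0850]
First v>=0 after going negative at step 11, time=1.6500

Answer: 1.6500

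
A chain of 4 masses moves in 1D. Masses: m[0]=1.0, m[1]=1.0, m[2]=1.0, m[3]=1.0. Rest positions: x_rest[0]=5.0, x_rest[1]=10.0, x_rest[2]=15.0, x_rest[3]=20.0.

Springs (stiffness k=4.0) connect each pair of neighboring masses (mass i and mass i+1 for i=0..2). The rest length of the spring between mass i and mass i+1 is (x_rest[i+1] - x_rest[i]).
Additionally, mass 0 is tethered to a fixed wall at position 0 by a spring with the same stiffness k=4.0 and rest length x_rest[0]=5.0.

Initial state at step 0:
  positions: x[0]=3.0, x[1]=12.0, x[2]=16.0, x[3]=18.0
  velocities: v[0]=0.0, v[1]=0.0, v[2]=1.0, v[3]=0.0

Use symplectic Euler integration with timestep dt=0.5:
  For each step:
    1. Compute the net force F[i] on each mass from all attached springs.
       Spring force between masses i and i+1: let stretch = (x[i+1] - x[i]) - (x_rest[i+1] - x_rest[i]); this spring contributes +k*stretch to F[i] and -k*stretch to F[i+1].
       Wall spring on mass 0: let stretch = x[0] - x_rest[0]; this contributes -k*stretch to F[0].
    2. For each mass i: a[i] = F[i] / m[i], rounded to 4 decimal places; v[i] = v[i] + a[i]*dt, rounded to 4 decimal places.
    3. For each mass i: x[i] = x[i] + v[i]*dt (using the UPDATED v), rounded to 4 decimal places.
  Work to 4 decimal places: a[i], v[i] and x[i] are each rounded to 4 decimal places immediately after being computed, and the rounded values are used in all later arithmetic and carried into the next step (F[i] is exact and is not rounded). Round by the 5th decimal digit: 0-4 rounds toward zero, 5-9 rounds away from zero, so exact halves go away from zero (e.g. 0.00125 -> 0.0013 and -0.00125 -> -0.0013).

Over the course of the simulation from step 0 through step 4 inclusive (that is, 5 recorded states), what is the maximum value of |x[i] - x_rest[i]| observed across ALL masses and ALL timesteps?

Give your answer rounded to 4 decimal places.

Answer: 4.5000

Derivation:
Step 0: x=[3.0000 12.0000 16.0000 18.0000] v=[0.0000 0.0000 1.0000 0.0000]
Step 1: x=[9.0000 7.0000 14.5000 21.0000] v=[12.0000 -10.0000 -3.0000 6.0000]
Step 2: x=[4.0000 11.5000 12.0000 22.5000] v=[-10.0000 9.0000 -5.0000 3.0000]
Step 3: x=[2.5000 9.0000 19.5000 18.5000] v=[-3.0000 -5.0000 15.0000 -8.0000]
Step 4: x=[5.0000 10.5000 15.5000 20.5000] v=[5.0000 3.0000 -8.0000 4.0000]
Max displacement = 4.5000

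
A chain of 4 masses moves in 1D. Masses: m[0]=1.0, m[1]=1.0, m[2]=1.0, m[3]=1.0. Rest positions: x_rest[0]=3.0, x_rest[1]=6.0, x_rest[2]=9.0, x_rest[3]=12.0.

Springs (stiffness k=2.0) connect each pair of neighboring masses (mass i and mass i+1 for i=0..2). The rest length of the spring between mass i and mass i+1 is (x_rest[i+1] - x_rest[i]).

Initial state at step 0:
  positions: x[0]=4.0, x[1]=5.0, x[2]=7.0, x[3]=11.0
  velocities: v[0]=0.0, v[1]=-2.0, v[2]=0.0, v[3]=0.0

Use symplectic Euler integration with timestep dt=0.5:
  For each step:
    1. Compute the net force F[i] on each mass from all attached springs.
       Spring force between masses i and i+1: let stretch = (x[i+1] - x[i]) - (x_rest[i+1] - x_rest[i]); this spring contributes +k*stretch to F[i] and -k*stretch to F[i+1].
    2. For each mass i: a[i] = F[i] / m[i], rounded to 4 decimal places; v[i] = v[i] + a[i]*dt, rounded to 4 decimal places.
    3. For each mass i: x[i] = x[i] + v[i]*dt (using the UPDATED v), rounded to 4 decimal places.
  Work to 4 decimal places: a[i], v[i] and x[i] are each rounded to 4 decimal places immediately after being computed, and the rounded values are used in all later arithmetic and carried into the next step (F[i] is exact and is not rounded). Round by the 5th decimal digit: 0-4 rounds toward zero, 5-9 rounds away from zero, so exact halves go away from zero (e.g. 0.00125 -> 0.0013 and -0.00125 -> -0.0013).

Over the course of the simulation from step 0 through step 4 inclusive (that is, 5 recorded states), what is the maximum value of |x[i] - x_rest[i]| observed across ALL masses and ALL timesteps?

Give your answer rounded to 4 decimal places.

Step 0: x=[4.0000 5.0000 7.0000 11.0000] v=[0.0000 -2.0000 0.0000 0.0000]
Step 1: x=[3.0000 4.5000 8.0000 10.5000] v=[-2.0000 -1.0000 2.0000 -1.0000]
Step 2: x=[1.2500 5.0000 8.5000 10.2500] v=[-3.5000 1.0000 1.0000 -0.5000]
Step 3: x=[-0.1250 5.3750 8.1250 10.6250] v=[-2.7500 0.7500 -0.7500 0.7500]
Step 4: x=[-0.2500 4.3750 7.6250 11.2500] v=[-0.2500 -2.0000 -1.0000 1.2500]
Max displacement = 3.2500

Answer: 3.2500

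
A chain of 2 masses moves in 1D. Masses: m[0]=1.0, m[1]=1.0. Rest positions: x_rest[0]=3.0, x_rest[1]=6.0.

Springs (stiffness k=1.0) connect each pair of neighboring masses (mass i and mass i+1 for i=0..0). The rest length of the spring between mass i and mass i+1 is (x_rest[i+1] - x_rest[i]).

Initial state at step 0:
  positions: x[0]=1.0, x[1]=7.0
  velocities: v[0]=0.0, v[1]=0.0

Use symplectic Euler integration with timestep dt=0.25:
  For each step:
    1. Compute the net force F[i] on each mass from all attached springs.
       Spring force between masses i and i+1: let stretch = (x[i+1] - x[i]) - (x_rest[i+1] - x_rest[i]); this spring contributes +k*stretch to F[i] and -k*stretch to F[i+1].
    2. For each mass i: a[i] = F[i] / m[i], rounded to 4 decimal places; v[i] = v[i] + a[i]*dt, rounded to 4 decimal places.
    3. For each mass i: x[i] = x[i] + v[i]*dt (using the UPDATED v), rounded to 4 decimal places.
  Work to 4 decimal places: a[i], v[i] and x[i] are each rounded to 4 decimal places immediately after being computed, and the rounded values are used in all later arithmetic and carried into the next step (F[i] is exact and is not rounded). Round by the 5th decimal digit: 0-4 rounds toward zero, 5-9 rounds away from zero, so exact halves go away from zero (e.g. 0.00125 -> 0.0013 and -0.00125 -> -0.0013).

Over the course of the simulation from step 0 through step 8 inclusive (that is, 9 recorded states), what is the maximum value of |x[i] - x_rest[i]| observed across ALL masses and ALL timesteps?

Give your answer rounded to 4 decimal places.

Step 0: x=[1.0000 7.0000] v=[0.0000 0.0000]
Step 1: x=[1.1875 6.8125] v=[0.7500 -0.7500]
Step 2: x=[1.5391 6.4609] v=[1.4063 -1.4063]
Step 3: x=[2.0108 5.9892] v=[1.8868 -1.8868]
Step 4: x=[2.5437 5.4564] v=[2.1314 -2.1314]
Step 5: x=[3.0711 4.9290] v=[2.1096 -2.1096]
Step 6: x=[3.5271 4.4730] v=[1.8241 -1.8241]
Step 7: x=[3.8548 4.1454] v=[1.3106 -1.3106]
Step 8: x=[4.0131 3.9871] v=[0.6333 -0.6333]
Max displacement = 2.0129

Answer: 2.0129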